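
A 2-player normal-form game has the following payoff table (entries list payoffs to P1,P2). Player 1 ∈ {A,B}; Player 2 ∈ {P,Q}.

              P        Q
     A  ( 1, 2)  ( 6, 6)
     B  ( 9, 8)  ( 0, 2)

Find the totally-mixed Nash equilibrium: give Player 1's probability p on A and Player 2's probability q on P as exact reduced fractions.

P1 indiff ⇒ q·1+(1-q)·6 = q·9+(1-q)·0 ⇒ q(-8) = (1-q)(-6) ⇒ q = 3/7
P2 indiff ⇒ p·2+(1-p)·8 = p·6+(1-p)·2 ⇒ p(-4) = (1-p)(-6) ⇒ p = 3/5

(p,q) = (3/5, 3/7)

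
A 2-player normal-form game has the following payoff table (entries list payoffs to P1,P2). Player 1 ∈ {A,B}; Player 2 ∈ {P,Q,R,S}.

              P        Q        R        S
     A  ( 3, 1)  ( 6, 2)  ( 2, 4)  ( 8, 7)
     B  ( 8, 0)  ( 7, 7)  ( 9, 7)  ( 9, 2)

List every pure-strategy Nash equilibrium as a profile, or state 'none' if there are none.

(A,P): not NE [P1→B gives 8>3; P2→S gives 7>1]
(A,Q): not NE [P1→B gives 7>6; P2→S gives 7>2]
(A,R): not NE [P1→B gives 9>2; P2→S gives 7>4]
(A,S): not NE [P1→B gives 9>8]
(B,P): not NE [P2→R gives 7>0]
(B,Q): NE
(B,R): NE
(B,S): not NE [P2→R gives 7>2]

Nash profiles: (B,Q), (B,R)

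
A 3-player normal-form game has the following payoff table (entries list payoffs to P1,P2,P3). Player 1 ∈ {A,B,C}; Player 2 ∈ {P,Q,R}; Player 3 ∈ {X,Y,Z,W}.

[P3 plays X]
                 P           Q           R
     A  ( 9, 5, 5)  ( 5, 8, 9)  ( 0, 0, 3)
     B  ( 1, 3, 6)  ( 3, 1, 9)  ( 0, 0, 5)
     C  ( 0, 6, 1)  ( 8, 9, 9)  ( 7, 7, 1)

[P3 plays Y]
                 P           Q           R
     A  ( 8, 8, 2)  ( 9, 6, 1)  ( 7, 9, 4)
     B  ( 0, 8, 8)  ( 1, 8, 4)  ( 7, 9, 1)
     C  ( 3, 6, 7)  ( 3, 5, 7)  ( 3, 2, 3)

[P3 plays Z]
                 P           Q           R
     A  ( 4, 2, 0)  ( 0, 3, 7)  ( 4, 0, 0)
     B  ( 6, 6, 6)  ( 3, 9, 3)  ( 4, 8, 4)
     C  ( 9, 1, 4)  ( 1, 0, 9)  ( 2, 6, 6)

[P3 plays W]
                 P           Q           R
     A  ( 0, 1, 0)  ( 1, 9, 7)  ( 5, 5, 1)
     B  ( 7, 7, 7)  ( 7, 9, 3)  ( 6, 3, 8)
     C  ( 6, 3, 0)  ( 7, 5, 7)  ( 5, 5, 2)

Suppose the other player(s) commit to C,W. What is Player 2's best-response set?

u_2(P vs C,W) = 3
u_2(Q vs C,W) = 5
u_2(R vs C,W) = 5
max payoff 5 at {Q,R}

argmax u_2 = {Q,R}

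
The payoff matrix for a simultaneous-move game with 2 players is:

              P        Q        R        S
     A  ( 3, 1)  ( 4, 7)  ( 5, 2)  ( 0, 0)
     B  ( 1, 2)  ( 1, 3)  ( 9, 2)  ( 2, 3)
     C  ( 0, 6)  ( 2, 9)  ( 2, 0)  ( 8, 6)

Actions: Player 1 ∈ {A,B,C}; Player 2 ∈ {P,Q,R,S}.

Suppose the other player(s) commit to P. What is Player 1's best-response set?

argmax u_1 = {A}

u_1(A vs P) = 3
u_1(B vs P) = 1
u_1(C vs P) = 0
max payoff 3 at {A}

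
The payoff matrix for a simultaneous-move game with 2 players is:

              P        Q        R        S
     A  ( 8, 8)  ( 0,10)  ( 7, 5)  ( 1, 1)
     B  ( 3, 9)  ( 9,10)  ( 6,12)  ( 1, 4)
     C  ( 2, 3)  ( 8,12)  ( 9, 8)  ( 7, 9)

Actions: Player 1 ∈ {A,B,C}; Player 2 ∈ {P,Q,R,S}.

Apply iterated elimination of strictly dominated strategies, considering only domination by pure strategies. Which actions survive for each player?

P2 drop P (Q beats it: A:10>8 B:10>9 C:12>3)
P1 drop A (C beats it: Q:8>0 R:9>7 S:7>1)
P2 drop S (Q beats it: B:10>4 C:12>9)
P1→{B,C} P2→{Q,R}

Survivors P1:{B,C} P2:{Q,R}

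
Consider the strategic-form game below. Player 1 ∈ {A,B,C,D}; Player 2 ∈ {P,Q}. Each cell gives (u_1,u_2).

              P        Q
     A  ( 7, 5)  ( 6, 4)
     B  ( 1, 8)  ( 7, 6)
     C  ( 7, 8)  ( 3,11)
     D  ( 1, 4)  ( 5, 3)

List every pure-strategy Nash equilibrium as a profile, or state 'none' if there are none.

Nash profiles: (A,P)

(A,P): NE
(A,Q): not NE [P1→B gives 7>6; P2→P gives 5>4]
(B,P): not NE [P1→C gives 7>1]
(B,Q): not NE [P2→P gives 8>6]
(C,P): not NE [P2→Q gives 11>8]
(C,Q): not NE [P1→B gives 7>3]
(D,P): not NE [P1→C gives 7>1]
(D,Q): not NE [P1→B gives 7>5; P2→P gives 4>3]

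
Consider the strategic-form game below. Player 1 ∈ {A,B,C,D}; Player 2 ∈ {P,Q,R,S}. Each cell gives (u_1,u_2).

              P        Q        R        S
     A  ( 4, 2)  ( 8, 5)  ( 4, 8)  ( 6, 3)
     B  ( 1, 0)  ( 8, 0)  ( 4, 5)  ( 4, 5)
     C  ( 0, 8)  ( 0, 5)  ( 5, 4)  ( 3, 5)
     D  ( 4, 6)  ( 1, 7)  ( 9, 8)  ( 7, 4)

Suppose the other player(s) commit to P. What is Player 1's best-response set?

BR_1 = {A,D}

u_1(A vs P) = 4
u_1(B vs P) = 1
u_1(C vs P) = 0
u_1(D vs P) = 4
max payoff 4 at {A,D}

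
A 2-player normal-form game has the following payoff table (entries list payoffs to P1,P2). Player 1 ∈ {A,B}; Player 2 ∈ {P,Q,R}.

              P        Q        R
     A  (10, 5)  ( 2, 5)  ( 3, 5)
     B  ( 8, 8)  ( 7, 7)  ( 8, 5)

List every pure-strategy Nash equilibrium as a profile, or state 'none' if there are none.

(A,P): NE
(A,Q): not NE [P1→B gives 7>2]
(A,R): not NE [P1→B gives 8>3]
(B,P): not NE [P1→A gives 10>8]
(B,Q): not NE [P2→P gives 8>7]
(B,R): not NE [P2→P gives 8>5]

PSNE = {(A,P)}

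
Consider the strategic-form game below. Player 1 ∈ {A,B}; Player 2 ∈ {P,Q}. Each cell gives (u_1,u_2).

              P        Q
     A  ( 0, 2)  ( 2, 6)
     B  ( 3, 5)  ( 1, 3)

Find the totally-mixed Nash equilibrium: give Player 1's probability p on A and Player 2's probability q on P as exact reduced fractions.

P1 mixes 1/3 on A; P2 mixes 1/4 on P

P1 indiff ⇒ q·0+(1-q)·2 = q·3+(1-q)·1 ⇒ q(-3) = (1-q)(-1) ⇒ q = 1/4
P2 indiff ⇒ p·2+(1-p)·5 = p·6+(1-p)·3 ⇒ p(-4) = (1-p)(-2) ⇒ p = 1/3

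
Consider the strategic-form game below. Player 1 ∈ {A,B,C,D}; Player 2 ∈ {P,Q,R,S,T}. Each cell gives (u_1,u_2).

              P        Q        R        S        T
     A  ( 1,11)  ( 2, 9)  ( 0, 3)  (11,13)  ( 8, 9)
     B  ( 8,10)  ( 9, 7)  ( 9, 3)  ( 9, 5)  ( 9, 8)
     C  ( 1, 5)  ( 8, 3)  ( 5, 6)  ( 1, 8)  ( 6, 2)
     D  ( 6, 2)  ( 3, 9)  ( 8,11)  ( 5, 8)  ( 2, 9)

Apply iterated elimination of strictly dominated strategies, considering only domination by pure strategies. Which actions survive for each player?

IESDS → P1:{A,B} P2:{P,S}

P1 drop C (B beats it: P:8>1 Q:9>8 R:9>5 S:9>1 T:9>6)
P1 drop D (B beats it: P:8>6 Q:9>3 R:9>8 S:9>5 T:9>2)
P2 drop Q (P beats it: A:11>9 B:10>7)
P2 drop R (P beats it: A:11>3 B:10>3)
P2 drop T (P beats it: A:11>9 B:10>8)
P1→{A,B} P2→{P,S}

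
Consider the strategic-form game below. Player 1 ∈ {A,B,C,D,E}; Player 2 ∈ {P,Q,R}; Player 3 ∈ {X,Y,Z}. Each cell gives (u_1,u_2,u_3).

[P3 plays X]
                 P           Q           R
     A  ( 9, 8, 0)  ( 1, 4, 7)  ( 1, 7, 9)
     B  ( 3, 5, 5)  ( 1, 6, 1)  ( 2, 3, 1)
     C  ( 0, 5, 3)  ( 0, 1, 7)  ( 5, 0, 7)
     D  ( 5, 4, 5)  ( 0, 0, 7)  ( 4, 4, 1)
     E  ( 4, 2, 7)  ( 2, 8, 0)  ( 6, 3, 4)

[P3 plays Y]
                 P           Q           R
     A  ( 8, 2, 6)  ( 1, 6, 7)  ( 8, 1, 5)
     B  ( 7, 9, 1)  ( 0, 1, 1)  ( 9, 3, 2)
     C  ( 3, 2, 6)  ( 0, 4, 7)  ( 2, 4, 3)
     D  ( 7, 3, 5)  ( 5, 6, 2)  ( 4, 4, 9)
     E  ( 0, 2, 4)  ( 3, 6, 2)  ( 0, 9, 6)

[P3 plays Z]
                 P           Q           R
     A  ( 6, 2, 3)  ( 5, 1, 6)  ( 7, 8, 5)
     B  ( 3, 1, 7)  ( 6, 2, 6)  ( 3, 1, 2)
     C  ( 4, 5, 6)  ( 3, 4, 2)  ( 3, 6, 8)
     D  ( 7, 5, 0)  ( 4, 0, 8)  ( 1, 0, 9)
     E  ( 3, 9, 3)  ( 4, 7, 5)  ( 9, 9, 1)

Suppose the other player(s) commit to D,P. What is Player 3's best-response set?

u_3(X vs D,P) = 5
u_3(Y vs D,P) = 5
u_3(Z vs D,P) = 0
max payoff 5 at {X,Y}

P3 best: {X,Y}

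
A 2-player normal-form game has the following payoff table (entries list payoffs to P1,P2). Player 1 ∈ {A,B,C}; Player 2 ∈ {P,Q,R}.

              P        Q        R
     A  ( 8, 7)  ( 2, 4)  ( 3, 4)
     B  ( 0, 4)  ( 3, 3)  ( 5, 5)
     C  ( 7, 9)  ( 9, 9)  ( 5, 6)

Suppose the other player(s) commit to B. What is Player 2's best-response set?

u_2(P vs B) = 4
u_2(Q vs B) = 3
u_2(R vs B) = 5
max payoff 5 at {R}

BR_2 = {R}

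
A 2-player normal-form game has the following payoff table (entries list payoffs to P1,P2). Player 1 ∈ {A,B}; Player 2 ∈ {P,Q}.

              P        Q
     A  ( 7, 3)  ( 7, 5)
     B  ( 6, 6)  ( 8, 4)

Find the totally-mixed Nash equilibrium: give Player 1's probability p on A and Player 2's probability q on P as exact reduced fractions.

p=1/2, q=1/2

P1 indiff ⇒ q·7+(1-q)·7 = q·6+(1-q)·8 ⇒ q(1) = (1-q)(1) ⇒ q = 1/2
P2 indiff ⇒ p·3+(1-p)·6 = p·5+(1-p)·4 ⇒ p(-2) = (1-p)(-2) ⇒ p = 1/2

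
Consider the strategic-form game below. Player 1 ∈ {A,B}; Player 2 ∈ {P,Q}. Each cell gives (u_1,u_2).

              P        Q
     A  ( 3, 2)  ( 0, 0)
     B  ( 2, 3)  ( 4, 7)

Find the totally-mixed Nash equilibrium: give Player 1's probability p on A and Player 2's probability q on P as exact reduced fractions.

(p,q) = (2/3, 4/5)

P1 indiff ⇒ q·3+(1-q)·0 = q·2+(1-q)·4 ⇒ q(1) = (1-q)(4) ⇒ q = 4/5
P2 indiff ⇒ p·2+(1-p)·3 = p·0+(1-p)·7 ⇒ p(2) = (1-p)(4) ⇒ p = 2/3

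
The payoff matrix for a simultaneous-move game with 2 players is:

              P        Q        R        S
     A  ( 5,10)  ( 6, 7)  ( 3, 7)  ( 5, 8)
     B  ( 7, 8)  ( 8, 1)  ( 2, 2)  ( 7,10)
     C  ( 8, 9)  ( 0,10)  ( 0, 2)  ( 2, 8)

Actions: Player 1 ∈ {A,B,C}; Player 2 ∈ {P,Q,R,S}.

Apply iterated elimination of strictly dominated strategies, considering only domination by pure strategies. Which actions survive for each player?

Remaining: P1:{B,C} P2:{P,Q,S}

P2 drop R (P beats it: A:10>7 B:8>2 C:9>2)
P1 drop A (B beats it: P:7>5 Q:8>6 S:7>5)
P1→{B,C} P2→{P,Q,S}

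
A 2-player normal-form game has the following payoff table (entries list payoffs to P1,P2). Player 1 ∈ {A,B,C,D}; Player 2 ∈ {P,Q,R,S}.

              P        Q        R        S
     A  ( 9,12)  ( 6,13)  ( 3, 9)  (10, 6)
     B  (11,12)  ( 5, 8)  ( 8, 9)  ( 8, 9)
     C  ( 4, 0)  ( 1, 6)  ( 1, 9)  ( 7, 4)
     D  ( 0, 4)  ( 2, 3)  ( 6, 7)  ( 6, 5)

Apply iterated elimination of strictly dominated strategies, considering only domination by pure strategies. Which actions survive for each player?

Remaining: P1:{A,B} P2:{P,Q}

P1 drop C (A beats it: P:9>4 Q:6>1 R:3>1 S:10>7)
P1 drop D (B beats it: P:11>0 Q:5>2 R:8>6 S:8>6)
P2 drop R (P beats it: A:12>9 B:12>9)
P2 drop S (P beats it: A:12>6 B:12>9)
P1→{A,B} P2→{P,Q}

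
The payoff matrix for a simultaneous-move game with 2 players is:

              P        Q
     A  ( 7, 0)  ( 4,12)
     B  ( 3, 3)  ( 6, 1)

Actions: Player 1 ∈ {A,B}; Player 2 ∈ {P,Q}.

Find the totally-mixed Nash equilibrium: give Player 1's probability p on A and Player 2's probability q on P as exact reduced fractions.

P1 indiff ⇒ q·7+(1-q)·4 = q·3+(1-q)·6 ⇒ q(4) = (1-q)(2) ⇒ q = 1/3
P2 indiff ⇒ p·0+(1-p)·3 = p·12+(1-p)·1 ⇒ p(-12) = (1-p)(-2) ⇒ p = 1/7

(p,q) = (1/7, 1/3)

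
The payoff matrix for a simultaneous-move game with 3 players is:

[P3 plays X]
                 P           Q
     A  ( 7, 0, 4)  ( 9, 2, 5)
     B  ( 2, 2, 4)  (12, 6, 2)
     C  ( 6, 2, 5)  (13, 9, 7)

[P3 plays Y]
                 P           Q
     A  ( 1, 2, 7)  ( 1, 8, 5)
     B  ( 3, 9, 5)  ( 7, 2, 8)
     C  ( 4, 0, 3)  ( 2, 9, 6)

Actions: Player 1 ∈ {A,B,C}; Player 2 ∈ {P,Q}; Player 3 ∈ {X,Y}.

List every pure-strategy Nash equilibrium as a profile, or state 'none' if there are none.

NE set: (C,Q,X)

(A,P,X): not NE [P2→Q gives 2>0; P3→Y gives 7>4]
(A,P,Y): not NE [P1→C gives 4>1; P2→Q gives 8>2]
(A,Q,X): not NE [P1→C gives 13>9]
(A,Q,Y): not NE [P1→B gives 7>1]
(B,P,X): not NE [P1→A gives 7>2; P2→Q gives 6>2; P3→Y gives 5>4]
(B,P,Y): not NE [P1→C gives 4>3]
(B,Q,X): not NE [P1→C gives 13>12; P3→Y gives 8>2]
(B,Q,Y): not NE [P2→P gives 9>2]
(C,P,X): not NE [P1→A gives 7>6; P2→Q gives 9>2]
(C,P,Y): not NE [P2→Q gives 9>0; P3→X gives 5>3]
(C,Q,X): NE
(C,Q,Y): not NE [P1→B gives 7>2; P3→X gives 7>6]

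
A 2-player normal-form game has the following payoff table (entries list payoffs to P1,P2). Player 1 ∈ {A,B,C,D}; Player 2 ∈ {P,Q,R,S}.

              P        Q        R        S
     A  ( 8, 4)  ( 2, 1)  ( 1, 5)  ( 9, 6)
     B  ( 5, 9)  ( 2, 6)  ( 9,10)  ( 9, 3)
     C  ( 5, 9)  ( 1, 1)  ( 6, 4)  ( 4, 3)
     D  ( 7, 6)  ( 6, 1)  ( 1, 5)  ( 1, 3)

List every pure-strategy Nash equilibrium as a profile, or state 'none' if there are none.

(A,P): not NE [P2→S gives 6>4]
(A,Q): not NE [P1→D gives 6>2; P2→S gives 6>1]
(A,R): not NE [P1→B gives 9>1; P2→S gives 6>5]
(A,S): NE
(B,P): not NE [P1→A gives 8>5; P2→R gives 10>9]
(B,Q): not NE [P1→D gives 6>2; P2→R gives 10>6]
(B,R): NE
(B,S): not NE [P2→R gives 10>3]
(C,P): not NE [P1→A gives 8>5]
(C,Q): not NE [P1→D gives 6>1; P2→P gives 9>1]
(C,R): not NE [P1→B gives 9>6; P2→P gives 9>4]
(C,S): not NE [P1→B gives 9>4; P2→P gives 9>3]
(D,P): not NE [P1→A gives 8>7]
(D,Q): not NE [P2→P gives 6>1]
(D,R): not NE [P1→B gives 9>1; P2→P gives 6>5]
(D,S): not NE [P1→B gives 9>1; P2→P gives 6>3]

PSNE = {(A,S), (B,R)}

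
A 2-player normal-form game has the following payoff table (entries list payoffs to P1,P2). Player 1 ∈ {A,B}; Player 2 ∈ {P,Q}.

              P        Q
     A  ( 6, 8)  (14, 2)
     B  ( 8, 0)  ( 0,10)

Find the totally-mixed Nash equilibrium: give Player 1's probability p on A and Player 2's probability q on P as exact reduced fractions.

P1 mixes 5/8 on A; P2 mixes 7/8 on P

P1 indiff ⇒ q·6+(1-q)·14 = q·8+(1-q)·0 ⇒ q(-2) = (1-q)(-14) ⇒ q = 7/8
P2 indiff ⇒ p·8+(1-p)·0 = p·2+(1-p)·10 ⇒ p(6) = (1-p)(10) ⇒ p = 5/8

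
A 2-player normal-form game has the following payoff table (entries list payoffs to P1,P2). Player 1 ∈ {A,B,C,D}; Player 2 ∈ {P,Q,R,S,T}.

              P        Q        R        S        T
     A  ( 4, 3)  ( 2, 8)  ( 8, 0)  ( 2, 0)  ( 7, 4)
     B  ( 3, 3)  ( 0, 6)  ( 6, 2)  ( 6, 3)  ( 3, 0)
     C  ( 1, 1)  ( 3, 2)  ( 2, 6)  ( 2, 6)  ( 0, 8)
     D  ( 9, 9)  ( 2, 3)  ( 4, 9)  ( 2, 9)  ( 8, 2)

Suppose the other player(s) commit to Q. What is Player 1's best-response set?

u_1(A vs Q) = 2
u_1(B vs Q) = 0
u_1(C vs Q) = 3
u_1(D vs Q) = 2
max payoff 3 at {C}

BR_1 = {C}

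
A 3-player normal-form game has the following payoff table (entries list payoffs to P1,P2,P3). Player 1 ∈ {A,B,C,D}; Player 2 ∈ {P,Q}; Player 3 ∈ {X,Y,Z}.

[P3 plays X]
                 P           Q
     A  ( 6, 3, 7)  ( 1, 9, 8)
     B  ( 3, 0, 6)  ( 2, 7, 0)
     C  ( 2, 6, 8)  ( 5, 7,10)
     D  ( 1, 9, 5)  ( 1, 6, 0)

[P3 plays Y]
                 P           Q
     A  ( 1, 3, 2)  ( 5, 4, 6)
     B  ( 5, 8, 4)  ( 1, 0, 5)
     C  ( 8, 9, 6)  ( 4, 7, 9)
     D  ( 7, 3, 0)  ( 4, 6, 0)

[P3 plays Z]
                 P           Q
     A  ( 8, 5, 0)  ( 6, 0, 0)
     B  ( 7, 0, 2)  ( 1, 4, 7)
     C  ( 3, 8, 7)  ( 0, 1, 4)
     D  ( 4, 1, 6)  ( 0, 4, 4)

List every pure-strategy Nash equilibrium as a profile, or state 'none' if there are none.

Nash profiles: (C,Q,X)

(A,P,X): not NE [P2→Q gives 9>3]
(A,P,Y): not NE [P1→C gives 8>1; P2→Q gives 4>3; P3→X gives 7>2]
(A,P,Z): not NE [P3→X gives 7>0]
(A,Q,X): not NE [P1→C gives 5>1]
(A,Q,Y): not NE [P3→X gives 8>6]
(A,Q,Z): not NE [P2→P gives 5>0; P3→X gives 8>0]
(B,P,X): not NE [P1→A gives 6>3; P2→Q gives 7>0]
(B,P,Y): not NE [P1→C gives 8>5; P3→X gives 6>4]
(B,P,Z): not NE [P1→A gives 8>7; P2→Q gives 4>0; P3→X gives 6>2]
(B,Q,X): not NE [P1→C gives 5>2; P3→Z gives 7>0]
(B,Q,Y): not NE [P1→A gives 5>1; P2→P gives 8>0; P3→Z gives 7>5]
(B,Q,Z): not NE [P1→A gives 6>1]
(C,P,X): not NE [P1→A gives 6>2; P2→Q gives 7>6]
(C,P,Y): not NE [P3→X gives 8>6]
(C,P,Z): not NE [P1→A gives 8>3; P3→X gives 8>7]
(C,Q,X): NE
(C,Q,Y): not NE [P1→A gives 5>4; P2→P gives 9>7; P3→X gives 10>9]
(C,Q,Z): not NE [P1→A gives 6>0; P2→P gives 8>1; P3→X gives 10>4]
(D,P,X): not NE [P1→A gives 6>1; P3→Z gives 6>5]
(D,P,Y): not NE [P1→C gives 8>7; P2→Q gives 6>3; P3→Z gives 6>0]
(D,P,Z): not NE [P1→A gives 8>4; P2→Q gives 4>1]
(D,Q,X): not NE [P1→C gives 5>1; P2→P gives 9>6; P3→Z gives 4>0]
(D,Q,Y): not NE [P1→A gives 5>4; P3→Z gives 4>0]
(D,Q,Z): not NE [P1→A gives 6>0]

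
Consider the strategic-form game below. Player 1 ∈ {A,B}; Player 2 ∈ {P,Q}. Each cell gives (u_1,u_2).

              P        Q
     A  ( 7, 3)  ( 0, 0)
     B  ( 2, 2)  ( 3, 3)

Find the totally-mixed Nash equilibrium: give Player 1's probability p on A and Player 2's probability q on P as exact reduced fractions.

P1 indiff ⇒ q·7+(1-q)·0 = q·2+(1-q)·3 ⇒ q(5) = (1-q)(3) ⇒ q = 3/8
P2 indiff ⇒ p·3+(1-p)·2 = p·0+(1-p)·3 ⇒ p(3) = (1-p)(1) ⇒ p = 1/4

P1 mixes 1/4 on A; P2 mixes 3/8 on P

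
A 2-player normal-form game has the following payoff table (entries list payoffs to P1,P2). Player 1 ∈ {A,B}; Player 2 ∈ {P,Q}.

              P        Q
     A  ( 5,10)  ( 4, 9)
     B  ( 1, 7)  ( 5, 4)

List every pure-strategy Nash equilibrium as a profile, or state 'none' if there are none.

Nash profiles: (A,P)

(A,P): NE
(A,Q): not NE [P1→B gives 5>4; P2→P gives 10>9]
(B,P): not NE [P1→A gives 5>1]
(B,Q): not NE [P2→P gives 7>4]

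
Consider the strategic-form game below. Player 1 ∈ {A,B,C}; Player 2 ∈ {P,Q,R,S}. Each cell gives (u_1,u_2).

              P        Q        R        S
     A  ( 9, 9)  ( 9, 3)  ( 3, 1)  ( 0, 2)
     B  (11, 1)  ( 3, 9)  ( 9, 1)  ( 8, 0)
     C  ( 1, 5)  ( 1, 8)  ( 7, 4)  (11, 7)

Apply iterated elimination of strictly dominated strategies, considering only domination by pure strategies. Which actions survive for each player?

IESDS → P1:{A,B} P2:{P,Q}

P2 drop R (Q beats it: A:3>1 B:9>1 C:8>4)
P2 drop S (Q beats it: A:3>2 B:9>0 C:8>7)
P1 drop C (A beats it: P:9>1 Q:9>1)
P1→{A,B} P2→{P,Q}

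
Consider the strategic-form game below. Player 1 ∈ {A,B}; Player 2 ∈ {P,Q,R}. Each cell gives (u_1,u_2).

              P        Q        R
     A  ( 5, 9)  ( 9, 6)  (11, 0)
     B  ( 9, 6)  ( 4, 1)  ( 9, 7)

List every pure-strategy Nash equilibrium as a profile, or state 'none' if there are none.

Equilibria: none

(A,P): not NE [P1→B gives 9>5]
(A,Q): not NE [P2→P gives 9>6]
(A,R): not NE [P2→P gives 9>0]
(B,P): not NE [P2→R gives 7>6]
(B,Q): not NE [P1→A gives 9>4; P2→R gives 7>1]
(B,R): not NE [P1→A gives 11>9]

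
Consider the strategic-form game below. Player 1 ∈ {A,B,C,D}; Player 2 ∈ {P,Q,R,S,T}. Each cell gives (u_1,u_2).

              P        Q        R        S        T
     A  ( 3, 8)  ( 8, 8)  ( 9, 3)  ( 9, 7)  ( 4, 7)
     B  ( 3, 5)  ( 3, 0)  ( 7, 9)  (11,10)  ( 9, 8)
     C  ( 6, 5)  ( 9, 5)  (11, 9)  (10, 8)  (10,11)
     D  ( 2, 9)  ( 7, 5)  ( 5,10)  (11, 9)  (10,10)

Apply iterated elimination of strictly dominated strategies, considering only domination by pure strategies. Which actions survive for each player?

Survivors P1:{B,C,D} P2:{R,S,T}

P1 drop A (C beats it: P:6>3 Q:9>8 R:11>9 S:10>9 T:10>4)
P2 drop P (R beats it: B:9>5 C:9>5 D:10>9)
P2 drop Q (R beats it: B:9>0 C:9>5 D:10>5)
P1→{B,C,D} P2→{R,S,T}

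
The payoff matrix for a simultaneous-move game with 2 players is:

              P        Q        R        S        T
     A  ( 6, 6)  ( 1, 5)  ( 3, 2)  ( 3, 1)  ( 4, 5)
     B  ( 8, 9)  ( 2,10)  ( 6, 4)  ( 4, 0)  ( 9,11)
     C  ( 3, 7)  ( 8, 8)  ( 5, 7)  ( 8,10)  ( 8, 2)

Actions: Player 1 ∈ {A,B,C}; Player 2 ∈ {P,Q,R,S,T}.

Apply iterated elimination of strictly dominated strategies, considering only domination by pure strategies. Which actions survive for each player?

P1 drop A (B beats it: P:8>6 Q:2>1 R:6>3 S:4>3 T:9>4)
P2 drop P (Q beats it: B:10>9 C:8>7)
P2 drop R (Q beats it: B:10>4 C:8>7)
P1→{B,C} P2→{Q,S,T}

Remaining: P1:{B,C} P2:{Q,S,T}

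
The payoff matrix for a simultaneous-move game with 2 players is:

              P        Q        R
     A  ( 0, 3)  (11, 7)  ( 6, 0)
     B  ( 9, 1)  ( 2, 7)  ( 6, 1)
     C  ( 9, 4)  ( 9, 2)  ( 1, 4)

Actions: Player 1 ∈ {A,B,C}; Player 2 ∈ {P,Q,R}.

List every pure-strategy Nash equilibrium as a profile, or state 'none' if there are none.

NE set: (A,Q), (C,P)

(A,P): not NE [P1→C gives 9>0; P2→Q gives 7>3]
(A,Q): NE
(A,R): not NE [P2→Q gives 7>0]
(B,P): not NE [P2→Q gives 7>1]
(B,Q): not NE [P1→A gives 11>2]
(B,R): not NE [P2→Q gives 7>1]
(C,P): NE
(C,Q): not NE [P1→A gives 11>9; P2→R gives 4>2]
(C,R): not NE [P1→B gives 6>1]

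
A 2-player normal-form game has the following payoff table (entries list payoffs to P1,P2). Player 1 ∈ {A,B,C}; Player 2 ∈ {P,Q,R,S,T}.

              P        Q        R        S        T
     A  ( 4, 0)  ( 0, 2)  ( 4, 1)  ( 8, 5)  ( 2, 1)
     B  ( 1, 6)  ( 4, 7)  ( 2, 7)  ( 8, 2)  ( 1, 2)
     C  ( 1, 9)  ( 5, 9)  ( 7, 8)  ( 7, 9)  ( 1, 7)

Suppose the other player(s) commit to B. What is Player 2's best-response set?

BR_2 = {Q,R}

u_2(P vs B) = 6
u_2(Q vs B) = 7
u_2(R vs B) = 7
u_2(S vs B) = 2
u_2(T vs B) = 2
max payoff 7 at {Q,R}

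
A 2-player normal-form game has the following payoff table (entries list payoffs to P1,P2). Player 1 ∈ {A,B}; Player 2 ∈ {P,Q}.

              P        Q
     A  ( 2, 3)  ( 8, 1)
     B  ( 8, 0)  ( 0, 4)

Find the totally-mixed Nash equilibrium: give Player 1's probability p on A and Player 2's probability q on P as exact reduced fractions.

P1 indiff ⇒ q·2+(1-q)·8 = q·8+(1-q)·0 ⇒ q(-6) = (1-q)(-8) ⇒ q = 4/7
P2 indiff ⇒ p·3+(1-p)·0 = p·1+(1-p)·4 ⇒ p(2) = (1-p)(4) ⇒ p = 2/3

p=2/3, q=4/7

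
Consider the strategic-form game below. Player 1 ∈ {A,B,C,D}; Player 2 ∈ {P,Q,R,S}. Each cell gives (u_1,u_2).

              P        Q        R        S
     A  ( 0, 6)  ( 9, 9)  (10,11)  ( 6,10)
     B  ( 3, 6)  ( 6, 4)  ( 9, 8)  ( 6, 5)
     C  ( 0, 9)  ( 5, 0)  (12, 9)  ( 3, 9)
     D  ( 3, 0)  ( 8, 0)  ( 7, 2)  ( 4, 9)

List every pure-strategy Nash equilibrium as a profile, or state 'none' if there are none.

NE set: (C,R)

(A,P): not NE [P1→D gives 3>0; P2→R gives 11>6]
(A,Q): not NE [P2→R gives 11>9]
(A,R): not NE [P1→C gives 12>10]
(A,S): not NE [P2→R gives 11>10]
(B,P): not NE [P2→R gives 8>6]
(B,Q): not NE [P1→A gives 9>6; P2→R gives 8>4]
(B,R): not NE [P1→C gives 12>9]
(B,S): not NE [P2→R gives 8>5]
(C,P): not NE [P1→D gives 3>0]
(C,Q): not NE [P1→A gives 9>5; P2→S gives 9>0]
(C,R): NE
(C,S): not NE [P1→B gives 6>3]
(D,P): not NE [P2→S gives 9>0]
(D,Q): not NE [P1→A gives 9>8; P2→S gives 9>0]
(D,R): not NE [P1→C gives 12>7; P2→S gives 9>2]
(D,S): not NE [P1→B gives 6>4]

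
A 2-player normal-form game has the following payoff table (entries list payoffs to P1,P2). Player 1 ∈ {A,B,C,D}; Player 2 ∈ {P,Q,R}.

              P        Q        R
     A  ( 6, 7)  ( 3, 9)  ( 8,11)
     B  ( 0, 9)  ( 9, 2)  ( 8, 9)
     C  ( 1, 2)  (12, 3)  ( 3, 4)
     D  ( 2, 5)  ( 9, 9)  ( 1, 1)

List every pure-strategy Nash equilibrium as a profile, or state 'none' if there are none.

(A,P): not NE [P2→R gives 11>7]
(A,Q): not NE [P1→C gives 12>3; P2→R gives 11>9]
(A,R): NE
(B,P): not NE [P1→A gives 6>0]
(B,Q): not NE [P1→C gives 12>9; P2→R gives 9>2]
(B,R): NE
(C,P): not NE [P1→A gives 6>1; P2→R gives 4>2]
(C,Q): not NE [P2→R gives 4>3]
(C,R): not NE [P1→B gives 8>3]
(D,P): not NE [P1→A gives 6>2; P2→Q gives 9>5]
(D,Q): not NE [P1→C gives 12>9]
(D,R): not NE [P1→B gives 8>1; P2→Q gives 9>1]

NE set: (A,R), (B,R)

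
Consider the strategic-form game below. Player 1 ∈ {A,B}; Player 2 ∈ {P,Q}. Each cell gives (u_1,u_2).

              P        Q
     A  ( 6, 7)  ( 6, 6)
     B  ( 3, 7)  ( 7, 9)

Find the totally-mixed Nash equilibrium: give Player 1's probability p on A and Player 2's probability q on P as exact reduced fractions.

(p,q) = (2/3, 1/4)

P1 indiff ⇒ q·6+(1-q)·6 = q·3+(1-q)·7 ⇒ q(3) = (1-q)(1) ⇒ q = 1/4
P2 indiff ⇒ p·7+(1-p)·7 = p·6+(1-p)·9 ⇒ p(1) = (1-p)(2) ⇒ p = 2/3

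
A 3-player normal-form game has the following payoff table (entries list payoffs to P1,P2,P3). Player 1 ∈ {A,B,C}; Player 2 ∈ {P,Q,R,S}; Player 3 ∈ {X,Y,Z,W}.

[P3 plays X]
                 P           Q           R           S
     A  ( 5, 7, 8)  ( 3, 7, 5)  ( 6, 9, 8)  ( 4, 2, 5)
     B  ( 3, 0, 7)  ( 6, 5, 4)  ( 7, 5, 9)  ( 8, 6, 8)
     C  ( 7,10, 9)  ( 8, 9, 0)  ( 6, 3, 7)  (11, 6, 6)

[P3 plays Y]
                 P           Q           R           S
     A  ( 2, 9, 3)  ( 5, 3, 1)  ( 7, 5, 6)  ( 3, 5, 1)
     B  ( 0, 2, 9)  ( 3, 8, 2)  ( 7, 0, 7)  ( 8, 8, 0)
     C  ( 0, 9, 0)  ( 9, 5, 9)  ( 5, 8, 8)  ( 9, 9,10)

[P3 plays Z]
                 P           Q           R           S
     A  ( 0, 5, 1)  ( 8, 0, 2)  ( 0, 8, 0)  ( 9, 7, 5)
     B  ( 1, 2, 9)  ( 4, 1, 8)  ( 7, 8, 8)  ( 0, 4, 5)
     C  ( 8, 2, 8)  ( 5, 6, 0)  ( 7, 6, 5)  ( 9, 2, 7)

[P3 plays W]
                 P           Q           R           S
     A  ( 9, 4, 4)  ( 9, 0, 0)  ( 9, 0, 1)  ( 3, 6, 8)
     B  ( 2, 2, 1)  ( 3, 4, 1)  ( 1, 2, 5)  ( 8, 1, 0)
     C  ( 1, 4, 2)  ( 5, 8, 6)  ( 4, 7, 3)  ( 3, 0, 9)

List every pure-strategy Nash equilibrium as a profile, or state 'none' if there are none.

(A,P,X): not NE [P1→C gives 7>5; P2→R gives 9>7]
(A,P,Y): not NE [P3→X gives 8>3]
(A,P,Z): not NE [P1→C gives 8>0; P2→R gives 8>5; P3→X gives 8>1]
(A,P,W): not NE [P2→S gives 6>4; P3→X gives 8>4]
(A,Q,X): not NE [P1→C gives 8>3; P2→R gives 9>7]
(A,Q,Y): not NE [P1→C gives 9>5; P2→P gives 9>3; P3→X gives 5>1]
(A,Q,Z): not NE [P2→R gives 8>0; P3→X gives 5>2]
(A,Q,W): not NE [P2→S gives 6>0; P3→X gives 5>0]
(A,R,X): not NE [P1→B gives 7>6]
(A,R,Y): not NE [P2→P gives 9>5; P3→X gives 8>6]
(A,R,Z): not NE [P1→C gives 7>0; P3→X gives 8>0]
(A,R,W): not NE [P2→S gives 6>0; P3→X gives 8>1]
(A,S,X): not NE [P1→C gives 11>4; P2→R gives 9>2; P3→W gives 8>5]
(A,S,Y): not NE [P1→C gives 9>3; P2→P gives 9>5; P3→W gives 8>1]
(A,S,Z): not NE [P2→R gives 8>7; P3→W gives 8>5]
(A,S,W): not NE [P1→B gives 8>3]
(B,P,X): not NE [P1→C gives 7>3; P2→S gives 6>0; P3→Z gives 9>7]
(B,P,Y): not NE [P1→A gives 2>0; P2→S gives 8>2]
(B,P,Z): not NE [P1→C gives 8>1; P2→R gives 8>2]
(B,P,W): not NE [P1→A gives 9>2; P2→Q gives 4>2; P3→Z gives 9>1]
(B,Q,X): not NE [P1→C gives 8>6; P2→S gives 6>5; P3→Z gives 8>4]
(B,Q,Y): not NE [P1→C gives 9>3; P3→Z gives 8>2]
(B,Q,Z): not NE [P1→A gives 8>4; P2→R gives 8>1]
(B,Q,W): not NE [P1→A gives 9>3; P3→Z gives 8>1]
(B,R,X): not NE [P2→S gives 6>5]
(B,R,Y): not NE [P2→S gives 8>0; P3→X gives 9>7]
(B,R,Z): not NE [P3→X gives 9>8]
(B,R,W): not NE [P1→A gives 9>1; P2→Q gives 4>2; P3→X gives 9>5]
(B,S,X): not NE [P1→C gives 11>8]
(B,S,Y): not NE [P1→C gives 9>8; P3→X gives 8>0]
(B,S,Z): not NE [P1→C gives 9>0; P2→R gives 8>4; P3→X gives 8>5]
(B,S,W): not NE [P2→Q gives 4>1; P3→X gives 8>0]
(C,P,X): NE
(C,P,Y): not NE [P1→A gives 2>0; P3→X gives 9>0]
(C,P,Z): not NE [P2→R gives 6>2; P3→X gives 9>8]
(C,P,W): not NE [P1→A gives 9>1; P2→Q gives 8>4; P3→X gives 9>2]
(C,Q,X): not NE [P2→P gives 10>9; P3→Y gives 9>0]
(C,Q,Y): not NE [P2→S gives 9>5]
(C,Q,Z): not NE [P1→A gives 8>5; P3→Y gives 9>0]
(C,Q,W): not NE [P1→A gives 9>5; P3→Y gives 9>6]
(C,R,X): not NE [P1→B gives 7>6; P2→P gives 10>3; P3→Y gives 8>7]
(C,R,Y): not NE [P1→B gives 7>5; P2→S gives 9>8]
(C,R,Z): not NE [P3→Y gives 8>5]
(C,R,W): not NE [P1→A gives 9>4; P2→Q gives 8>7; P3→Y gives 8>3]
(C,S,X): not NE [P2→P gives 10>6; P3→Y gives 10>6]
(C,S,Y): NE
(C,S,Z): not NE [P2→R gives 6>2; P3→Y gives 10>7]
(C,S,W): not NE [P1→B gives 8>3; P2→Q gives 8>0; P3→Y gives 10>9]

PSNE = {(C,P,X), (C,S,Y)}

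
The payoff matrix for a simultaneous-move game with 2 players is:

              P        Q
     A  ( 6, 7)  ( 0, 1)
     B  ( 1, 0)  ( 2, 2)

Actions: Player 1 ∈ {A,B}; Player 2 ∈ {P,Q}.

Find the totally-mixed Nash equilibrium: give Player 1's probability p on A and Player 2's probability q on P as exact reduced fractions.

P1 indiff ⇒ q·6+(1-q)·0 = q·1+(1-q)·2 ⇒ q(5) = (1-q)(2) ⇒ q = 2/7
P2 indiff ⇒ p·7+(1-p)·0 = p·1+(1-p)·2 ⇒ p(6) = (1-p)(2) ⇒ p = 1/4

(p,q) = (1/4, 2/7)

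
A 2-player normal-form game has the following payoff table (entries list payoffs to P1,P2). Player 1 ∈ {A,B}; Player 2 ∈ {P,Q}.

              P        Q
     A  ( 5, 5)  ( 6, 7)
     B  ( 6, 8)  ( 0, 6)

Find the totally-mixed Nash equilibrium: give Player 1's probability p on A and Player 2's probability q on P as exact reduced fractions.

P1 indiff ⇒ q·5+(1-q)·6 = q·6+(1-q)·0 ⇒ q(-1) = (1-q)(-6) ⇒ q = 6/7
P2 indiff ⇒ p·5+(1-p)·8 = p·7+(1-p)·6 ⇒ p(-2) = (1-p)(-2) ⇒ p = 1/2

p=1/2, q=6/7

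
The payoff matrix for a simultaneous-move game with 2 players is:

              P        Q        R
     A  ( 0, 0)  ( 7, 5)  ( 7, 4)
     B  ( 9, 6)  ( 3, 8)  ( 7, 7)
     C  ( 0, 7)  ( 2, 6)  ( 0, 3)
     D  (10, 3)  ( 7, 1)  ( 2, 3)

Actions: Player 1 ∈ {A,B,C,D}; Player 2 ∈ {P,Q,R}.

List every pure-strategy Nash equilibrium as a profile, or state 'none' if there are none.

NE set: (A,Q), (D,P)

(A,P): not NE [P1→D gives 10>0; P2→Q gives 5>0]
(A,Q): NE
(A,R): not NE [P2→Q gives 5>4]
(B,P): not NE [P1→D gives 10>9; P2→Q gives 8>6]
(B,Q): not NE [P1→D gives 7>3]
(B,R): not NE [P2→Q gives 8>7]
(C,P): not NE [P1→D gives 10>0]
(C,Q): not NE [P1→D gives 7>2; P2→P gives 7>6]
(C,R): not NE [P1→B gives 7>0; P2→P gives 7>3]
(D,P): NE
(D,Q): not NE [P2→R gives 3>1]
(D,R): not NE [P1→B gives 7>2]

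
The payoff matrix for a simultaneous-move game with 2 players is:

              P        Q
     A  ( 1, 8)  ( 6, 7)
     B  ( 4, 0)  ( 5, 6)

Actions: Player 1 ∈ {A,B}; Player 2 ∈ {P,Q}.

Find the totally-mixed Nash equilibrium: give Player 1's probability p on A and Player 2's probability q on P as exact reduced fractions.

(p,q) = (6/7, 1/4)

P1 indiff ⇒ q·1+(1-q)·6 = q·4+(1-q)·5 ⇒ q(-3) = (1-q)(-1) ⇒ q = 1/4
P2 indiff ⇒ p·8+(1-p)·0 = p·7+(1-p)·6 ⇒ p(1) = (1-p)(6) ⇒ p = 6/7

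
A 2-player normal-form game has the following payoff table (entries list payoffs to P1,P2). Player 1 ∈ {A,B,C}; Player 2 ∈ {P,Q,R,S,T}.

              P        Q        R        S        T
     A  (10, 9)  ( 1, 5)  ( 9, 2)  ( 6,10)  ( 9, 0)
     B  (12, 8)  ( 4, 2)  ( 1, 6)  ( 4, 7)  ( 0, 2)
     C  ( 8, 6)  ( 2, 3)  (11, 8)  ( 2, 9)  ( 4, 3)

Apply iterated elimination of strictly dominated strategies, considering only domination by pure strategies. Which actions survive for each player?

Survivors P1:{A,B} P2:{P,S}

P2 drop Q (P beats it: A:9>5 B:8>2 C:6>3)
P2 drop R (S beats it: A:10>2 B:7>6 C:9>8)
P1 drop C (A beats it: P:10>8 S:6>2 T:9>4)
P2 drop T (P beats it: A:9>0 B:8>2)
P1→{A,B} P2→{P,S}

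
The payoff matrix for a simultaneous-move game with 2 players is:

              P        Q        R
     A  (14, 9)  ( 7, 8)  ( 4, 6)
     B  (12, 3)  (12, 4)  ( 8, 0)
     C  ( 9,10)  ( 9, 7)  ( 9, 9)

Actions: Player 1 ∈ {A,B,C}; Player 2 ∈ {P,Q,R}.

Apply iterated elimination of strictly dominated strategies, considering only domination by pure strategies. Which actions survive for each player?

Remaining: P1:{A,B} P2:{P,Q}

P2 drop R (P beats it: A:9>6 B:3>0 C:10>9)
P1 drop C (B beats it: P:12>9 Q:12>9)
P1→{A,B} P2→{P,Q}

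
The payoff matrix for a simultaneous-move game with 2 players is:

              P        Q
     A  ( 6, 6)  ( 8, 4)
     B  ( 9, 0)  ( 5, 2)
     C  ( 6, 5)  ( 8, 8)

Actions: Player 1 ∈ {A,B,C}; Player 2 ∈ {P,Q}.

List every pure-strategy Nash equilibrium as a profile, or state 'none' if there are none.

(A,P): not NE [P1→B gives 9>6]
(A,Q): not NE [P2→P gives 6>4]
(B,P): not NE [P2→Q gives 2>0]
(B,Q): not NE [P1→C gives 8>5]
(C,P): not NE [P1→B gives 9>6; P2→Q gives 8>5]
(C,Q): NE

Nash profiles: (C,Q)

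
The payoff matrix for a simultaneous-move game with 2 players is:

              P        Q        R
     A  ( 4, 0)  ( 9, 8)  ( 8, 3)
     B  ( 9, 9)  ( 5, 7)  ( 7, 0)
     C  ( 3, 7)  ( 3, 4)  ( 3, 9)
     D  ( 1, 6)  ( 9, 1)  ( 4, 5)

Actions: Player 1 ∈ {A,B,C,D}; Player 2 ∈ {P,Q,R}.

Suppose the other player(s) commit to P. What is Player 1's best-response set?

u_1(A vs P) = 4
u_1(B vs P) = 9
u_1(C vs P) = 3
u_1(D vs P) = 1
max payoff 9 at {B}

P1 best: {B}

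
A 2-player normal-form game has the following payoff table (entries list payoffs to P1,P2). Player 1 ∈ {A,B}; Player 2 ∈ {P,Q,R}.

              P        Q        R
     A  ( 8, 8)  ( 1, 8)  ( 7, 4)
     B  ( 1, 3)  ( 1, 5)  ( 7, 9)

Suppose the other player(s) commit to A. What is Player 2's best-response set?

argmax u_2 = {P,Q}

u_2(P vs A) = 8
u_2(Q vs A) = 8
u_2(R vs A) = 4
max payoff 8 at {P,Q}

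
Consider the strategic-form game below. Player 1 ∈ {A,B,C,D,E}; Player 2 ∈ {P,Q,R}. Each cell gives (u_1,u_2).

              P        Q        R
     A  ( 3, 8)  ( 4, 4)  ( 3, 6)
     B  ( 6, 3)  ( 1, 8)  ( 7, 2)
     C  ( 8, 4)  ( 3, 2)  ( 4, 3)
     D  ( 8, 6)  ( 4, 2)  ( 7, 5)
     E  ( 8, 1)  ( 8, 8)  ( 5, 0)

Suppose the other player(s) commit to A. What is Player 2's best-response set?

u_2(P vs A) = 8
u_2(Q vs A) = 4
u_2(R vs A) = 6
max payoff 8 at {P}

P2 best: {P}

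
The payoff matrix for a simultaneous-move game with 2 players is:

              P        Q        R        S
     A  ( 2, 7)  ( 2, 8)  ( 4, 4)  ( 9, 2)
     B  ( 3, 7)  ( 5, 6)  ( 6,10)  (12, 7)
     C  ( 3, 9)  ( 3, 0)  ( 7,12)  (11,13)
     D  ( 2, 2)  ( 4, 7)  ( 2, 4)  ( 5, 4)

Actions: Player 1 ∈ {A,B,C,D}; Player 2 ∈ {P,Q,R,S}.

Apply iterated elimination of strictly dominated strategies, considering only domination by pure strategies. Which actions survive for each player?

P1 drop A (B beats it: P:3>2 Q:5>2 R:6>4 S:12>9)
P1 drop D (B beats it: P:3>2 Q:5>4 R:6>2 S:12>5)
P2 drop P (R beats it: B:10>7 C:12>9)
P2 drop Q (R beats it: B:10>6 C:12>0)
P1→{B,C} P2→{R,S}

Survivors P1:{B,C} P2:{R,S}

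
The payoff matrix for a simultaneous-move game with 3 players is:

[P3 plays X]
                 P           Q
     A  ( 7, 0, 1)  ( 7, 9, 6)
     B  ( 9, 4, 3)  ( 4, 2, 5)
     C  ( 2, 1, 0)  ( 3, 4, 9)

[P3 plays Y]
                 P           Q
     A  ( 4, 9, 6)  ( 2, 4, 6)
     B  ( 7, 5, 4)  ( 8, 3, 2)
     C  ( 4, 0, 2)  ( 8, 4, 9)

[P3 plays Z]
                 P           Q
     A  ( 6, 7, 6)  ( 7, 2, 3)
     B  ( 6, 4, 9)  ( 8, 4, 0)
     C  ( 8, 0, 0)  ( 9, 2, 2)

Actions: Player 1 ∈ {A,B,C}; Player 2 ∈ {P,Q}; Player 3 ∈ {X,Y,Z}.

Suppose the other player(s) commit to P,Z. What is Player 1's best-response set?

u_1(A vs P,Z) = 6
u_1(B vs P,Z) = 6
u_1(C vs P,Z) = 8
max payoff 8 at {C}

BR_1 = {C}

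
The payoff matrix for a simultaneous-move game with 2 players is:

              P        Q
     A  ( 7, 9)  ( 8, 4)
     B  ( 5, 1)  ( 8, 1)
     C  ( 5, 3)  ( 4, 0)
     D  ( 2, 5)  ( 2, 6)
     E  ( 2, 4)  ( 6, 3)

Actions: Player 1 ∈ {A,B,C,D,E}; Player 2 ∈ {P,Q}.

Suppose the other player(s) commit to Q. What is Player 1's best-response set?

P1 best: {A,B}

u_1(A vs Q) = 8
u_1(B vs Q) = 8
u_1(C vs Q) = 4
u_1(D vs Q) = 2
u_1(E vs Q) = 6
max payoff 8 at {A,B}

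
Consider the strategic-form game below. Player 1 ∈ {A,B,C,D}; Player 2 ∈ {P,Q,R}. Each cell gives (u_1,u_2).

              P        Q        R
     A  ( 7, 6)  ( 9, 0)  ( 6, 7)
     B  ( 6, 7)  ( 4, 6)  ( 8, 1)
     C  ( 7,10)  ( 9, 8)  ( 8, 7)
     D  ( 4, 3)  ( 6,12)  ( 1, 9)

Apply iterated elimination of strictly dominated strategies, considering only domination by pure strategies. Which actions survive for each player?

P1 drop D (A beats it: P:7>4 Q:9>6 R:6>1)
P2 drop Q (P beats it: A:6>0 B:7>6 C:10>8)
P1→{A,B,C} P2→{P,R}

Survivors P1:{A,B,C} P2:{P,R}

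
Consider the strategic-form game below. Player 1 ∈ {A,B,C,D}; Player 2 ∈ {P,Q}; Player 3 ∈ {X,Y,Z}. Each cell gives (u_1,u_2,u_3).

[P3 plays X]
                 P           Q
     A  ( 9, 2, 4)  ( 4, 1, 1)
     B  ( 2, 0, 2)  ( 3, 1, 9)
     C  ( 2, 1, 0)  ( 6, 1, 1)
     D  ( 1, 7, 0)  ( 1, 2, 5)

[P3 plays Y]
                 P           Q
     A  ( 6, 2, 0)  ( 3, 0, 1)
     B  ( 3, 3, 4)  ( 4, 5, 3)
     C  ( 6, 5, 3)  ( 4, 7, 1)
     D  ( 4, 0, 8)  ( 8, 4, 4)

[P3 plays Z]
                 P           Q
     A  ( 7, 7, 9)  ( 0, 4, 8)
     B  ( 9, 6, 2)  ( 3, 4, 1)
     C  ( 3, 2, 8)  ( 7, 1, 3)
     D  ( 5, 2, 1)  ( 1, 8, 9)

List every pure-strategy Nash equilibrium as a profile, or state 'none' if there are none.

No pure NE.

(A,P,X): not NE [P3→Z gives 9>4]
(A,P,Y): not NE [P3→Z gives 9>0]
(A,P,Z): not NE [P1→B gives 9>7]
(A,Q,X): not NE [P1→C gives 6>4; P2→P gives 2>1; P3→Z gives 8>1]
(A,Q,Y): not NE [P1→D gives 8>3; P2→P gives 2>0; P3→Z gives 8>1]
(A,Q,Z): not NE [P1→C gives 7>0; P2→P gives 7>4]
(B,P,X): not NE [P1→A gives 9>2; P2→Q gives 1>0; P3→Y gives 4>2]
(B,P,Y): not NE [P1→C gives 6>3; P2→Q gives 5>3]
(B,P,Z): not NE [P3→Y gives 4>2]
(B,Q,X): not NE [P1→C gives 6>3]
(B,Q,Y): not NE [P1→D gives 8>4; P3→X gives 9>3]
(B,Q,Z): not NE [P1→C gives 7>3; P2→P gives 6>4; P3→X gives 9>1]
(C,P,X): not NE [P1→A gives 9>2; P3→Z gives 8>0]
(C,P,Y): not NE [P2→Q gives 7>5; P3→Z gives 8>3]
(C,P,Z): not NE [P1→B gives 9>3]
(C,Q,X): not NE [P3→Z gives 3>1]
(C,Q,Y): not NE [P1→D gives 8>4; P3→Z gives 3>1]
(C,Q,Z): not NE [P2→P gives 2>1]
(D,P,X): not NE [P1→A gives 9>1; P3→Y gives 8>0]
(D,P,Y): not NE [P1→C gives 6>4; P2→Q gives 4>0]
(D,P,Z): not NE [P1→B gives 9>5; P2→Q gives 8>2; P3→Y gives 8>1]
(D,Q,X): not NE [P1→C gives 6>1; P2→P gives 7>2; P3→Z gives 9>5]
(D,Q,Y): not NE [P3→Z gives 9>4]
(D,Q,Z): not NE [P1→C gives 7>1]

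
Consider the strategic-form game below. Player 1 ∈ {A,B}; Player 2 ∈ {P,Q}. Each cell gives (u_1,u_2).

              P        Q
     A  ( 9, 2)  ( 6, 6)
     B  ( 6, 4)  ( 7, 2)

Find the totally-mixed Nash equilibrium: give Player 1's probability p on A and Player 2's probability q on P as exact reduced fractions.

(p,q) = (1/3, 1/4)

P1 indiff ⇒ q·9+(1-q)·6 = q·6+(1-q)·7 ⇒ q(3) = (1-q)(1) ⇒ q = 1/4
P2 indiff ⇒ p·2+(1-p)·4 = p·6+(1-p)·2 ⇒ p(-4) = (1-p)(-2) ⇒ p = 1/3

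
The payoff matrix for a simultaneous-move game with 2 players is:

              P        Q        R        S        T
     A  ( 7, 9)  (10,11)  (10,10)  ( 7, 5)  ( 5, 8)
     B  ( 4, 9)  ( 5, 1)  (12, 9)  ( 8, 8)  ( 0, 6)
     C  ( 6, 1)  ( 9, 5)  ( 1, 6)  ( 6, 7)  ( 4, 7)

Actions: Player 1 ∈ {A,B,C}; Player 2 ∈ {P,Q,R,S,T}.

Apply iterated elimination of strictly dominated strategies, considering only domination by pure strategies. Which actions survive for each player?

P1 drop C (A beats it: P:7>6 Q:10>9 R:10>1 S:7>6 T:5>4)
P2 drop S (P beats it: A:9>5 B:9>8)
P2 drop T (P beats it: A:9>8 B:9>6)
P1→{A,B} P2→{P,Q,R}

IESDS → P1:{A,B} P2:{P,Q,R}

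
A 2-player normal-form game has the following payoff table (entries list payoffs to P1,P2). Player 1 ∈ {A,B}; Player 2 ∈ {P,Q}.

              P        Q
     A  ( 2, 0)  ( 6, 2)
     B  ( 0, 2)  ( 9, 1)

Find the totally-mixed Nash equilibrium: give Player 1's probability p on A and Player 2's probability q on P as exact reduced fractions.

p=1/3, q=3/5

P1 indiff ⇒ q·2+(1-q)·6 = q·0+(1-q)·9 ⇒ q(2) = (1-q)(3) ⇒ q = 3/5
P2 indiff ⇒ p·0+(1-p)·2 = p·2+(1-p)·1 ⇒ p(-2) = (1-p)(-1) ⇒ p = 1/3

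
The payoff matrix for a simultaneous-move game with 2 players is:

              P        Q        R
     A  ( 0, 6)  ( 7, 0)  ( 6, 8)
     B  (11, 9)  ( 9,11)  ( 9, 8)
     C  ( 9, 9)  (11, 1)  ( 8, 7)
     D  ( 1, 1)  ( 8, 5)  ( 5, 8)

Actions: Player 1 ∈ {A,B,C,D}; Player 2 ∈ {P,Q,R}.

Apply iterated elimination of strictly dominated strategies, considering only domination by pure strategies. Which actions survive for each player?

P1 drop A (B beats it: P:11>0 Q:9>7 R:9>6)
P1 drop D (B beats it: P:11>1 Q:9>8 R:9>5)
P2 drop R (P beats it: B:9>8 C:9>7)
P1→{B,C} P2→{P,Q}

Remaining: P1:{B,C} P2:{P,Q}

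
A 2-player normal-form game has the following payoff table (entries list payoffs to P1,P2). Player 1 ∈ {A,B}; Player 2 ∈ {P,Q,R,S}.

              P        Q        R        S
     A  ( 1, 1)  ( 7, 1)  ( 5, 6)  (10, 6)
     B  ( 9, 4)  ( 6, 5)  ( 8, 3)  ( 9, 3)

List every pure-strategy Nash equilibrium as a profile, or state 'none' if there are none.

(A,P): not NE [P1→B gives 9>1; P2→S gives 6>1]
(A,Q): not NE [P2→S gives 6>1]
(A,R): not NE [P1→B gives 8>5]
(A,S): NE
(B,P): not NE [P2→Q gives 5>4]
(B,Q): not NE [P1→A gives 7>6]
(B,R): not NE [P2→Q gives 5>3]
(B,S): not NE [P1→A gives 10>9; P2→Q gives 5>3]

Nash profiles: (A,S)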